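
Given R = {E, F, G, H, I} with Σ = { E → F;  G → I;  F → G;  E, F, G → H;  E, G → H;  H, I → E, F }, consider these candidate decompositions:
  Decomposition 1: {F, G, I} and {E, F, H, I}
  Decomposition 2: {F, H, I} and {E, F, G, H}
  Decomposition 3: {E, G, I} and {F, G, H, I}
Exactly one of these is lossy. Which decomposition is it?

Decomposition 1: common = {F, I}, closure = {F, G, I} → lossless.
Decomposition 2: common = {F, H}, closure = {E, F, G, H, I} → lossless.
Decomposition 3: common = {G, I}, closure = {G, I} → lossy.

Decomposition 3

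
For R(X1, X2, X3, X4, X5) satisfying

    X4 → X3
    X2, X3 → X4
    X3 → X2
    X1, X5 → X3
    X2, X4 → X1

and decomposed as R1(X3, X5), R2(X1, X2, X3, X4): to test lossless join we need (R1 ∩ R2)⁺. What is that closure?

R1 ∩ R2 = {X3}.
X3 → X2 applies, adding X2
X2, X3 → X4 applies, adding X4
X2, X4 → X1 applies, adding X1
Closure: {X1, X2, X3, X4}.

X1, X2, X3, X4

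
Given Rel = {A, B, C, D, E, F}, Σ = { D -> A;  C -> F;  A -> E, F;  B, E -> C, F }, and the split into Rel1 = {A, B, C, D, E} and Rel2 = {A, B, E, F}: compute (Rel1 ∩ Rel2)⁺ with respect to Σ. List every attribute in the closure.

Rel1 ∩ Rel2 = {A, B, E}.
A → E, F applies, adding F
B, E → C, F applies, adding C
Closure: {A, B, C, E, F}.

A, B, C, E, F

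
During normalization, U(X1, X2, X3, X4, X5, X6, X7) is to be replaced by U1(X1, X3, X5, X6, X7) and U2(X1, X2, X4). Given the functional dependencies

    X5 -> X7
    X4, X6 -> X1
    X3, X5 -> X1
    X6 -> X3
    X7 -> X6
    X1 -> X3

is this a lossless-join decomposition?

Common attributes: U1 ∩ U2 = {X1}.
Closure of {X1}: X1 → X3 applies, adding X3. So (X1)⁺ = {X1, X3}.
The closure contains neither all of U1 = {X1, X3, X5, X6, X7} nor all of U2 = {X1, X2, X4}, so the common attributes are not a superkey of either fragment. The join is lossy.

No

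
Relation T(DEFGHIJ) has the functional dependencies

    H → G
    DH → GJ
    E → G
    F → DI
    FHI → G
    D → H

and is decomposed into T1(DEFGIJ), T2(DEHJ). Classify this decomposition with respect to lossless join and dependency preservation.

lossless but not dependency-preserving

Lossless test: (DEJ)⁺ = {DEGHJ}, which contains all of one fragment — lossless.
Dependency preservation: the restricted closure of {H} across the fragments never reaches {G}, so H → G cannot be enforced without a join — not preserved.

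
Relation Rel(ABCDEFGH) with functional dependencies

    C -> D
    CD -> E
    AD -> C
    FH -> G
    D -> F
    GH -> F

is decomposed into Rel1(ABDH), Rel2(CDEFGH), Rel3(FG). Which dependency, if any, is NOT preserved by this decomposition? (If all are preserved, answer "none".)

Check AD → C: no single fragment contains all of {ACD}, and the restricted closure of {AD} across the fragments never reaches {C}.
C → D is preserved.
CD → E is preserved.
FH → G is preserved.
D → F is preserved.
GH → F is preserved.

AD -> C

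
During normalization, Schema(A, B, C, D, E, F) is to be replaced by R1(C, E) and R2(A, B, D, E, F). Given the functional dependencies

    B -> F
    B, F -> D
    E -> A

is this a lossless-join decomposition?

Common attributes: R1 ∩ R2 = {E}.
Closure of {E}: E → A applies, adding A. So (E)⁺ = {A, E}.
The closure contains neither all of R1 = {C, E} nor all of R2 = {A, B, D, E, F}, so the common attributes are not a superkey of either fragment. The join is lossy.

No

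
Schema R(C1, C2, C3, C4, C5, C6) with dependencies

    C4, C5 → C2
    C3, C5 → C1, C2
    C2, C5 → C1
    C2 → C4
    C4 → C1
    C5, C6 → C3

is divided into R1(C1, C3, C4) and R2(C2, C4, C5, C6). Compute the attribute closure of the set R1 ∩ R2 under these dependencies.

C1, C4

R1 ∩ R2 = {C4}.
C4 → C1 applies, adding C1
Closure: {C1, C4}.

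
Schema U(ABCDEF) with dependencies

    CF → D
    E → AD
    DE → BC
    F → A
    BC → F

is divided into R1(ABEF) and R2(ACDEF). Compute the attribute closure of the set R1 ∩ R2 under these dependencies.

R1 ∩ R2 = {AEF}.
E → AD applies, adding D
DE → BC applies, adding BC
Closure: {ABCDEF}.

ABCDEF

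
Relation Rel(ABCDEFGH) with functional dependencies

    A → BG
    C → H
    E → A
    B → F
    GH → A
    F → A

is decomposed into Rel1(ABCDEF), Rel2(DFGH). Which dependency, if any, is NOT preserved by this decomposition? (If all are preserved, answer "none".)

Check C → H: no single fragment contains all of {CH}, and the restricted closure of {C} across the fragments never reaches {H}.
A → BG is preserved.
E → A is preserved.
B → F is preserved.
GH → A is preserved.
F → A is preserved.

C → H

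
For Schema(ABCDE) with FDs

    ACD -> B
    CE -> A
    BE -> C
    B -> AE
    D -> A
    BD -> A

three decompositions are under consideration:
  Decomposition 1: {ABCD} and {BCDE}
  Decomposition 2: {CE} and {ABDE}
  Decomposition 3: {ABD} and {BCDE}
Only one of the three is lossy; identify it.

Decomposition 2

Decomposition 1: common = {BCD}, closure = {ABCDE} → lossless.
Decomposition 2: common = {E}, closure = {E} → lossy.
Decomposition 3: common = {BD}, closure = {ABCDE} → lossless.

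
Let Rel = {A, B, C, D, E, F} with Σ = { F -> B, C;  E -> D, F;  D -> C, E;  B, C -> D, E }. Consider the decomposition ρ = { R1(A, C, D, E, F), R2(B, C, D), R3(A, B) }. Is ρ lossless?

Chase test. Columns are A, B, C, D, E, F; row i has aⱼ where attribute j ∈ Ri, else bᵢⱼ.
Initial tableau (one row per fragment):
  row 1: a1 b12 a3 a4 a5 a6
  row 2: b21 a2 a3 a4 b25 b26
  row 3: a1 a2 b33 b34 b35 b36
Rows 1 and 2 agree on D; apply D→C, E and equate their C, E entries.
Rows 1 and 2 agree on E; apply E→D, F and equate their D, F entries.
Rows 1 and 2 agree on F; apply F→B, C and equate their B, C entries.
Row 1 is now all distinguished symbols — the join is lossless.

Yes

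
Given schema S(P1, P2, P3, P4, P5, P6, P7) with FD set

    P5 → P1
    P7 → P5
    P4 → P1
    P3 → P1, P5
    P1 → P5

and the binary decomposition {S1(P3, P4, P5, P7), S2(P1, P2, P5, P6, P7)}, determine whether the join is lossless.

Common attributes: S1 ∩ S2 = {P5, P7}.
Closure of {P5, P7}: P5 → P1 applies, adding P1. So (P5, P7)⁺ = {P1, P5, P7}.
The closure contains neither all of S1 = {P3, P4, P5, P7} nor all of S2 = {P1, P2, P5, P6, P7}, so the common attributes are not a superkey of either fragment. The join is lossy.

No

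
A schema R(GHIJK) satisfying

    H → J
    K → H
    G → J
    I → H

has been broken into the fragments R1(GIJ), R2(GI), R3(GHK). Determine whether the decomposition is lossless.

No

Chase test. Columns are GHIJK; row i has aⱼ where attribute j ∈ Ri, else bᵢⱼ.
Initial tableau (one row per fragment):
  row 1: a1 b12 a3 a4 b15
  row 2: a1 b22 a3 b24 b25
  row 3: a1 a2 b33 b34 a5
Rows 1 and 2 agree on G; apply G→J and equate their J entries.
Rows 1 and 3 agree on G; apply G→J and equate their J entries.
Rows 1 and 2 agree on I; apply I→H and equate their H entries.
No row becomes fully distinguished — the join is lossy.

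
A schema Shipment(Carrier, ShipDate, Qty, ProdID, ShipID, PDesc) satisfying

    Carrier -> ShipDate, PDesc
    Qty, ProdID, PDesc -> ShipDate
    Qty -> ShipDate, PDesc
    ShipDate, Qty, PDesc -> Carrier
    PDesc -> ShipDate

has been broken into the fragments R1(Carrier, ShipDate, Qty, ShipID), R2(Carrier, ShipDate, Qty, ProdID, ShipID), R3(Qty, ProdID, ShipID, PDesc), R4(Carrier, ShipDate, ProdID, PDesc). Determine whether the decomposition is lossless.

Yes

Chase test. Columns are Carrier, ShipDate, Qty, ProdID, ShipID, PDesc; row i has aⱼ where attribute j ∈ Ri, else bᵢⱼ.
Initial tableau (one row per fragment):
  row 1: a1 a2 a3 b14 a5 b16
  row 2: a1 a2 a3 a4 a5 b26
  row 3: b31 b32 a3 a4 a5 a6
  row 4: a1 a2 b43 a4 b45 a6
Rows 1 and 2 agree on Carrier; apply Carrier→ShipDate, PDesc and equate their ShipDate, PDesc entries.
Rows 1 and 4 agree on Carrier; apply Carrier→ShipDate, PDesc and equate their ShipDate, PDesc entries.
Rows 2 and 3 agree on Qty, ProdID, PDesc; apply Qty, ProdID, PDesc→ShipDate and equate their ShipDate entries.
Rows 1 and 3 agree on ShipDate, Qty, PDesc; apply ShipDate, Qty, PDesc→Carrier and equate their Carrier entries.
Row 2 is now all distinguished symbols — the join is lossless.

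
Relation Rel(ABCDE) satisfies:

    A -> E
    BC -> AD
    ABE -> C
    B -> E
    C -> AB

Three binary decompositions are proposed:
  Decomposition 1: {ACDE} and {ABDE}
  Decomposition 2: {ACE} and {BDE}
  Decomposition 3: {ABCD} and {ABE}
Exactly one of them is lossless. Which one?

Decomposition 3

Decomposition 1: common = {ADE}, closure = {ADE} → lossy.
Decomposition 2: common = {E}, closure = {E} → lossy.
Decomposition 3: common = {AB}, closure = {ABCDE} → lossless.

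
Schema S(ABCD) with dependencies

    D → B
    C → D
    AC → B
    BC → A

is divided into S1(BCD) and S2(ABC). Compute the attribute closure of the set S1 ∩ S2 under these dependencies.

ABCD

S1 ∩ S2 = {BC}.
C → D applies, adding D
BC → A applies, adding A
Closure: {ABCD}.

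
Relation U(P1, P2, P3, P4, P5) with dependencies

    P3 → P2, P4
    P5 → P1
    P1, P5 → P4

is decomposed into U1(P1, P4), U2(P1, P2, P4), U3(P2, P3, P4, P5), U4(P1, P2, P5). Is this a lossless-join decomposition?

Chase test. Columns are P1, P2, P3, P4, P5; row i has aⱼ where attribute j ∈ Ui, else bᵢⱼ.
Initial tableau (one row per fragment):
  row 1: a1 b12 b13 a4 b15
  row 2: a1 a2 b23 a4 b25
  row 3: b31 a2 a3 a4 a5
  row 4: a1 a2 b43 b44 a5
Rows 3 and 4 agree on P5; apply P5→P1 and equate their P1 entries.
Rows 3 and 4 agree on P1, P5; apply P1, P5→P4 and equate their P4 entries.
Row 3 is now all distinguished symbols — the join is lossless.

Yes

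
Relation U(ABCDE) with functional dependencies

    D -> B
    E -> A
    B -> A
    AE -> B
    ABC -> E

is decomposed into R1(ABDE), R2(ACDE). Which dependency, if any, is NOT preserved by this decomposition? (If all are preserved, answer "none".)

ABC -> E

Check ABC → E: no single fragment contains all of {ABCE}, and the restricted closure of {ABC} across the fragments never reaches {E}.
D → B is preserved.
E → A is preserved.
B → A is preserved.
AE → B is preserved.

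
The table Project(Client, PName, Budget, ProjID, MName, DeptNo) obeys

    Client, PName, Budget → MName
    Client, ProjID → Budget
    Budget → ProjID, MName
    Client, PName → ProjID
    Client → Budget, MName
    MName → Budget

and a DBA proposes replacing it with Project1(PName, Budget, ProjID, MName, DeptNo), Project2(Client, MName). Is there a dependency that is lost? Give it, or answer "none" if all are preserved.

none

Client, PName, Budget → MName: restricted closure across fragments reaches MName.
Client, ProjID → Budget: restricted closure across fragments reaches Budget.
Budget → ProjID, MName lies within Project1.
Client, PName → ProjID: restricted closure across fragments reaches ProjID.
Client → Budget, MName: restricted closure across fragments reaches Budget, MName.
MName → Budget lies within Project1.
Every dependency is enforceable on the fragments, so the decomposition is dependency-preserving.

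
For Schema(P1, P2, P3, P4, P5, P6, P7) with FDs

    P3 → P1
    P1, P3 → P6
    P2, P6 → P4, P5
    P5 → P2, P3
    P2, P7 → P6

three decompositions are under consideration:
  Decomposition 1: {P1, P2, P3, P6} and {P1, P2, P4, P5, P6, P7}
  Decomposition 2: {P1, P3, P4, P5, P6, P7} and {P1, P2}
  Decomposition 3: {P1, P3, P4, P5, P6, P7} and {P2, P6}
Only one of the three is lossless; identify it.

Decomposition 1

Decomposition 1: common = {P1, P2, P6}, closure = {P1, P2, P3, P4, P5, P6} → lossless.
Decomposition 2: common = {P1}, closure = {P1} → lossy.
Decomposition 3: common = {P6}, closure = {P6} → lossy.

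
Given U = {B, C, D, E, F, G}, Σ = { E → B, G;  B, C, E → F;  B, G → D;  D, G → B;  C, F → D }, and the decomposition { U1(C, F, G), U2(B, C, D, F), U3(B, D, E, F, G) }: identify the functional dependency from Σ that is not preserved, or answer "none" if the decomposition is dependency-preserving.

Check B, C, E → F: no single fragment contains all of {B, C, E, F}, and the restricted closure of {B, C, E} across the fragments never reaches {F}.
E → B, G is preserved.
B, G → D is preserved.
D, G → B is preserved.
C, F → D is preserved.

B, C, E → F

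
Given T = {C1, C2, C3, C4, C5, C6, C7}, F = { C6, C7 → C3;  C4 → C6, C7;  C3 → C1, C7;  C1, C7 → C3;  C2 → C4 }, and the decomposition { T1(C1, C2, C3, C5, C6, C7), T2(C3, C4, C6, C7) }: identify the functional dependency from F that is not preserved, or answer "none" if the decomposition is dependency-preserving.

Check C2 → C4: no single fragment contains all of {C2, C4}, and the restricted closure of {C2} across the fragments never reaches {C4}.
C6, C7 → C3 is preserved.
C4 → C6, C7 is preserved.
C3 → C1, C7 is preserved.
C1, C7 → C3 is preserved.

C2 → C4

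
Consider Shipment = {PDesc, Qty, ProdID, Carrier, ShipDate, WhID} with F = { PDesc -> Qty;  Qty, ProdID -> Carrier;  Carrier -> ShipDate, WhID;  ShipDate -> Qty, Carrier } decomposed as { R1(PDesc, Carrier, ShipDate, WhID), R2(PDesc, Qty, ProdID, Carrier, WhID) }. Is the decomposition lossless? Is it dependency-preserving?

Lossless test: (PDesc, Carrier, WhID)⁺ = {PDesc, Qty, Carrier, ShipDate, WhID}, which contains all of one fragment — lossless.
Dependency preservation: ShipDate → Qty, Carrier is not contained in any single fragment, but the restricted closure of its left-hand side across the fragments still reaches the right-hand side; the remaining FDs each lie inside some fragment. All dependencies are preserved.

lossless and dependency-preserving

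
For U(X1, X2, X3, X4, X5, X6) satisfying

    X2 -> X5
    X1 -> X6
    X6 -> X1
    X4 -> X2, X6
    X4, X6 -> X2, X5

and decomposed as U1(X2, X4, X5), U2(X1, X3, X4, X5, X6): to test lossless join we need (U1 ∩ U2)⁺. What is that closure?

X1, X2, X4, X5, X6

U1 ∩ U2 = {X4, X5}.
X4 → X2, X6 applies, adding X2, X6
X6 → X1 applies, adding X1
Closure: {X1, X2, X4, X5, X6}.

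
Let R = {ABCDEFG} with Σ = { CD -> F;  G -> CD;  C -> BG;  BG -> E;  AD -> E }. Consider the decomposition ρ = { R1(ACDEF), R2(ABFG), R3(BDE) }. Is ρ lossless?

No

Chase test. Columns are ABCDEFG; row i has aⱼ where attribute j ∈ Ri, else bᵢⱼ.
Initial tableau (one row per fragment):
  row 1: a1 b12 a3 a4 a5 a6 b17
  row 2: a1 a2 b23 b24 b25 a6 a7
  row 3: b31 a2 b33 a4 a5 b36 b37
No row becomes fully distinguished — the join is lossy.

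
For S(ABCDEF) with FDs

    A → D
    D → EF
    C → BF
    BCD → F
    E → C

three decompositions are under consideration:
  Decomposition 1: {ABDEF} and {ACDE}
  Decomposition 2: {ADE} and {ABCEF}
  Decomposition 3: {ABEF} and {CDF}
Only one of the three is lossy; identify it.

Decomposition 3

Decomposition 1: common = {ADE}, closure = {ABCDEF} → lossless.
Decomposition 2: common = {AE}, closure = {ABCDEF} → lossless.
Decomposition 3: common = {F}, closure = {F} → lossy.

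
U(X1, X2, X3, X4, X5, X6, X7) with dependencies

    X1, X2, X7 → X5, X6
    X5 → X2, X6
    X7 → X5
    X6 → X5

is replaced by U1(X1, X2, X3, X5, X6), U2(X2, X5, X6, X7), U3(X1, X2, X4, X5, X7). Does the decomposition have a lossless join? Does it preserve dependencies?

Lossless test (chase): Rows 1 and 3 agree on X5; apply X5→X2, X6 and equate their X2, X6 entries. No row becomes fully distinguished — the join is lossy.
Dependency preservation: X1, X2, X7 → X5, X6 is not contained in any single fragment, but the restricted closure of its left-hand side across the fragments still reaches the right-hand side; the remaining FDs each lie inside some fragment. All dependencies are preserved.

lossy but dependency-preserving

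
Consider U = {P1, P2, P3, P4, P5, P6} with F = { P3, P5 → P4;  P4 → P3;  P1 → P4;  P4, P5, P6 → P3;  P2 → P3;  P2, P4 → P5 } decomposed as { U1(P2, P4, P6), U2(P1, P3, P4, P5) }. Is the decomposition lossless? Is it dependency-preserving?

lossy and not dependency-preserving

Lossless test: (P4)⁺ = {P3, P4}, which is a superkey of neither fragment — lossy.
Dependency preservation: the restricted closure of {P2} across the fragments never reaches {P3}, so P2 → P3 cannot be enforced without a join — not preserved.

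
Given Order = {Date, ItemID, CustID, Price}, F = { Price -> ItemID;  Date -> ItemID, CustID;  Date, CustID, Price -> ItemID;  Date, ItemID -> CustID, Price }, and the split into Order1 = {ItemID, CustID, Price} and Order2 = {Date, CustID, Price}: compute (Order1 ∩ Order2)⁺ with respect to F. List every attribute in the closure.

ItemID, CustID, Price

Order1 ∩ Order2 = {CustID, Price}.
Price → ItemID applies, adding ItemID
Closure: {ItemID, CustID, Price}.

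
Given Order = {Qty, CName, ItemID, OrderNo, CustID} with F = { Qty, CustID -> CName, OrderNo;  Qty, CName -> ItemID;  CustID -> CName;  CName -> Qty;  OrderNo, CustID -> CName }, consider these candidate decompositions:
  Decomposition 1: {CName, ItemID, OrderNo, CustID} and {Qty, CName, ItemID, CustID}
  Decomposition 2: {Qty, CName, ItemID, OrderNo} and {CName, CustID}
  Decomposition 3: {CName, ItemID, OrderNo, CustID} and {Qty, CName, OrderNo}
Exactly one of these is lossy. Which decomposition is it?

Decomposition 1: common = {CName, ItemID, CustID}, closure = {Qty, CName, ItemID, OrderNo, CustID} → lossless.
Decomposition 2: common = {CName}, closure = {Qty, CName, ItemID} → lossy.
Decomposition 3: common = {CName, OrderNo}, closure = {Qty, CName, ItemID, OrderNo} → lossless.

Decomposition 2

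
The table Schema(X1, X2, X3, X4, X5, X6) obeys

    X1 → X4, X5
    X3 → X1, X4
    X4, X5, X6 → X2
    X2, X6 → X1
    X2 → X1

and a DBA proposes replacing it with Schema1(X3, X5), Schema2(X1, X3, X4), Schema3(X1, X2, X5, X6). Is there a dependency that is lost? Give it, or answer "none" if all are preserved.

Check X4, X5, X6 → X2: no single fragment contains all of {X2, X4, X5, X6}, and the restricted closure of {X4, X5, X6} across the fragments never reaches {X2}.
X1 → X4, X5 is preserved.
X3 → X1, X4 is preserved.
X2, X6 → X1 is preserved.
X2 → X1 is preserved.

X4, X5, X6 → X2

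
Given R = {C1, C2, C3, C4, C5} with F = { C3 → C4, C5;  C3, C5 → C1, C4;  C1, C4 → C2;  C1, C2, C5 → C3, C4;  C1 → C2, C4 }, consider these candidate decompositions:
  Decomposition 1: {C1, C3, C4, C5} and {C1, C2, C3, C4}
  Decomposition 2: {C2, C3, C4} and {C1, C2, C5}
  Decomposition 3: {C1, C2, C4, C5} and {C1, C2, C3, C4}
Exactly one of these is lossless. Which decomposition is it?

Decomposition 1

Decomposition 1: common = {C1, C3, C4}, closure = {C1, C2, C3, C4, C5} → lossless.
Decomposition 2: common = {C2}, closure = {C2} → lossy.
Decomposition 3: common = {C1, C2, C4}, closure = {C1, C2, C4} → lossy.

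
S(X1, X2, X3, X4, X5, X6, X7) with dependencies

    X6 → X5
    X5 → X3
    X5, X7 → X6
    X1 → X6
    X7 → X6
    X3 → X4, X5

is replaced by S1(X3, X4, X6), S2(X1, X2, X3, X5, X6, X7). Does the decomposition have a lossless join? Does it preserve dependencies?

Lossless test: (X3, X6)⁺ = {X3, X4, X5, X6}, which contains all of one fragment — lossless.
Dependency preservation: X3 → X4, X5 is not contained in any single fragment, but the restricted closure of its left-hand side across the fragments still reaches the right-hand side; the remaining FDs each lie inside some fragment. All dependencies are preserved.

lossless and dependency-preserving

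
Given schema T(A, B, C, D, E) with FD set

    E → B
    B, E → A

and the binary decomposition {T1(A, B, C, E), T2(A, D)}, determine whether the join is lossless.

Common attributes: T1 ∩ T2 = {A}.
No dependency enlarges {A}, so (A)⁺ = {A}.
The closure contains neither all of T1 = {A, B, C, E} nor all of T2 = {A, D}, so the common attributes are not a superkey of either fragment. The join is lossy.

No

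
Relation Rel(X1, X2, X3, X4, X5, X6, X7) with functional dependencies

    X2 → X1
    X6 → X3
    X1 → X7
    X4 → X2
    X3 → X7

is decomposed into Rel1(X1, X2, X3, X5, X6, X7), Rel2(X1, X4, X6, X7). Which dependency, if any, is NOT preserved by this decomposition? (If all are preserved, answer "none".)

Check X4 → X2: no single fragment contains all of {X2, X4}, and the restricted closure of {X4} across the fragments never reaches {X2}.
X2 → X1 is preserved.
X6 → X3 is preserved.
X1 → X7 is preserved.
X3 → X7 is preserved.

X4 → X2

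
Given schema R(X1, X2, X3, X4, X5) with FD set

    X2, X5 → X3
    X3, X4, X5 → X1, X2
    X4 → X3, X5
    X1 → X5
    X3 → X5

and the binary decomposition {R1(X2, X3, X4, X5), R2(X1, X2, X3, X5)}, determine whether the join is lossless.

No

Common attributes: R1 ∩ R2 = {X2, X3, X5}.
No dependency enlarges {X2, X3, X5}, so (X2, X3, X5)⁺ = {X2, X3, X5}.
The closure contains neither all of R1 = {X2, X3, X4, X5} nor all of R2 = {X1, X2, X3, X5}, so the common attributes are not a superkey of either fragment. The join is lossy.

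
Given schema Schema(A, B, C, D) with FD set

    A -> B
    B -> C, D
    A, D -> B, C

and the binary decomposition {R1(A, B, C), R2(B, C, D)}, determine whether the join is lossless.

Common attributes: R1 ∩ R2 = {B, C}.
Closure of {B, C}: B → C, D applies, adding D. So (B, C)⁺ = {B, C, D}.
This closure contains every attribute of R2, so R1 ∩ R2 → R2. The join is lossless.

Yes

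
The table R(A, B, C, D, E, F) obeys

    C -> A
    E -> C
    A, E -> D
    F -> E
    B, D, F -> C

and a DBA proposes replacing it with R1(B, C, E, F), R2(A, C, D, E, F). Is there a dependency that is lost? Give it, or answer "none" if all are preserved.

C → A lies within R2.
E → C lies within R1.
A, E → D lies within R2.
F → E lies within R1.
B, D, F → C: restricted closure across fragments reaches C.
Every dependency is enforceable on the fragments, so the decomposition is dependency-preserving.

none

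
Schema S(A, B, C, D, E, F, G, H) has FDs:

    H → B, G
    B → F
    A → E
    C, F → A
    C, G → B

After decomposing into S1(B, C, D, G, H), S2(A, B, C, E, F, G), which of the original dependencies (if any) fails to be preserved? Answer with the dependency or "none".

H → B, G lies within S1.
B → F lies within S2.
A → E lies within S2.
C, F → A lies within S2.
C, G → B lies within S1.
Every dependency is enforceable on the fragments, so the decomposition is dependency-preserving.

none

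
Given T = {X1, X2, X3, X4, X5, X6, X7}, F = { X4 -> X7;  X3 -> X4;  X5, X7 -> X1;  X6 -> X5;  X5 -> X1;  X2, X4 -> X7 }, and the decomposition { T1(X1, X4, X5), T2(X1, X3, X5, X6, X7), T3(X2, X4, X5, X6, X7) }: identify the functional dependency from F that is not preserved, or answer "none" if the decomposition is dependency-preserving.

X3 -> X4

Check X3 → X4: no single fragment contains all of {X3, X4}, and the restricted closure of {X3} across the fragments never reaches {X4}.
X4 → X7 is preserved.
X5, X7 → X1 is preserved.
X6 → X5 is preserved.
X5 → X1 is preserved.
X2, X4 → X7 is preserved.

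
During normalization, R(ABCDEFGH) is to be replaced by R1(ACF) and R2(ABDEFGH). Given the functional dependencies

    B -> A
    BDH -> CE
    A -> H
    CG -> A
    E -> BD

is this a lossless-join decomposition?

Common attributes: R1 ∩ R2 = {AF}.
Closure of {AF}: A → H applies, adding H. So (AF)⁺ = {AFH}.
The closure contains neither all of R1 = {ACF} nor all of R2 = {ABDEFGH}, so the common attributes are not a superkey of either fragment. The join is lossy.

No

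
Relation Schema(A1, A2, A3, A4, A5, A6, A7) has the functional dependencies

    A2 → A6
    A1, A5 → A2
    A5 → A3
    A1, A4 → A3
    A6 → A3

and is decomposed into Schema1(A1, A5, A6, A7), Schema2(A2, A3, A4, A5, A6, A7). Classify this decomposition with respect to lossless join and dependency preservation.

lossy and not dependency-preserving

Lossless test: (A5, A6, A7)⁺ = {A3, A5, A6, A7}, which is a superkey of neither fragment — lossy.
Dependency preservation: the restricted closure of {A1, A5} across the fragments never reaches {A2}, so A1, A5 → A2 cannot be enforced without a join — not preserved.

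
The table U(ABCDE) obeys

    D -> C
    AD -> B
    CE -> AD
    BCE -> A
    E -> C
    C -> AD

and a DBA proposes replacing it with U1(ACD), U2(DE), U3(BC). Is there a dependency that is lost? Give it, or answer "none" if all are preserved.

D → C lies within U1.
AD → B: restricted closure across fragments reaches B.
CE → AD: restricted closure across fragments reaches AD.
BCE → A: restricted closure across fragments reaches A.
E → C: restricted closure across fragments reaches C.
C → AD lies within U1.
Every dependency is enforceable on the fragments, so the decomposition is dependency-preserving.

none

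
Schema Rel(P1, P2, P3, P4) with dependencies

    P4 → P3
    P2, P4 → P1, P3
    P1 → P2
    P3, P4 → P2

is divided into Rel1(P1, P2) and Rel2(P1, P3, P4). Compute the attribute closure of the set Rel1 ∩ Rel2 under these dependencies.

P1, P2

Rel1 ∩ Rel2 = {P1}.
P1 → P2 applies, adding P2
Closure: {P1, P2}.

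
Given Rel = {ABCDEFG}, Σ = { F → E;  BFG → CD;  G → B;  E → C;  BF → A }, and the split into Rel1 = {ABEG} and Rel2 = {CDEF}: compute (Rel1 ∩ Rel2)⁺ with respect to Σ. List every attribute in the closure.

CE

Rel1 ∩ Rel2 = {E}.
E → C applies, adding C
Closure: {CE}.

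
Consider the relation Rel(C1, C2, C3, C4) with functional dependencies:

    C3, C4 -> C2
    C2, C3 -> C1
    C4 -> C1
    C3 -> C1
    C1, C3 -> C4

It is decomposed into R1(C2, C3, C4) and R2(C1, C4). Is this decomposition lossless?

Yes

Common attributes: R1 ∩ R2 = {C4}.
Closure of {C4}: C4 → C1 applies, adding C1. So (C4)⁺ = {C1, C4}.
This closure contains every attribute of R2, so R1 ∩ R2 → R2. The join is lossless.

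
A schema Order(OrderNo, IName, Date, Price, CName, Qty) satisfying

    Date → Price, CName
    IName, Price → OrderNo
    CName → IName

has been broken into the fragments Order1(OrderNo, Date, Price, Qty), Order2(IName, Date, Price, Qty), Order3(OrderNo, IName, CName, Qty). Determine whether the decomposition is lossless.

No

Chase test. Columns are OrderNo, IName, Date, Price, CName, Qty; row i has aⱼ where attribute j ∈ Orderi, else bᵢⱼ.
Initial tableau (one row per fragment):
  row 1: a1 b12 a3 a4 b15 a6
  row 2: b21 a2 a3 a4 b25 a6
  row 3: a1 a2 b33 b34 a5 a6
Rows 1 and 2 agree on Date; apply Date→Price, CName and equate their Price, CName entries.
Rows 1 and 2 agree on CName; apply CName→IName and equate their IName entries.
Rows 1 and 2 agree on IName, Price; apply IName, Price→OrderNo and equate their OrderNo entries.
No row becomes fully distinguished — the join is lossy.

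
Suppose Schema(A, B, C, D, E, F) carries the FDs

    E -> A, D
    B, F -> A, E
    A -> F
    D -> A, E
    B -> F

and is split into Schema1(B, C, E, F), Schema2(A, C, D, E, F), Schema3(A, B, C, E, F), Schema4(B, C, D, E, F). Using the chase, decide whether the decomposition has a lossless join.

Chase test. Columns are A, B, C, D, E, F; row i has aⱼ where attribute j ∈ Schemai, else bᵢⱼ.
Initial tableau (one row per fragment):
  row 1: b11 a2 a3 b14 a5 a6
  row 2: a1 b22 a3 a4 a5 a6
  row 3: a1 a2 a3 b34 a5 a6
  row 4: b41 a2 a3 a4 a5 a6
Rows 1 and 2 agree on E; apply E→A, D and equate their A, D entries.
Rows 1 and 3 agree on E; apply E→A, D and equate their A, D entries.
Rows 1 and 4 agree on E; apply E→A, D and equate their A, D entries.
Row 1 is now all distinguished symbols — the join is lossless.

Yes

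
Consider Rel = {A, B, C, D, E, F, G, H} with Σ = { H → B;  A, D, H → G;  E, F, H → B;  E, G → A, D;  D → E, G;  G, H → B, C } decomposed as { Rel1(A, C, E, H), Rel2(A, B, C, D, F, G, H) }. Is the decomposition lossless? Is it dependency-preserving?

lossy and not dependency-preserving

Lossless test: (A, C, H)⁺ = {A, B, C, H}, which is a superkey of neither fragment — lossy.
Dependency preservation: the restricted closure of {E, G} across the fragments never reaches {A, D}, so E, G → A, D cannot be enforced without a join — not preserved.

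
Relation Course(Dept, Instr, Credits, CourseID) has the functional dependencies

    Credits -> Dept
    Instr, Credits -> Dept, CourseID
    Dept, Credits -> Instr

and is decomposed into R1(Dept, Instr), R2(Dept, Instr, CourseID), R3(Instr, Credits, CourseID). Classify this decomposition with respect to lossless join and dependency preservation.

Lossless test (chase): applying each FD to every pair of rows produces no changes in the tableau, so no row becomes fully distinguished — the join is lossy.
Dependency preservation: the restricted closure of {Credits} across the fragments never reaches {Dept}, so Credits → Dept cannot be enforced without a join — not preserved.

lossy and not dependency-preserving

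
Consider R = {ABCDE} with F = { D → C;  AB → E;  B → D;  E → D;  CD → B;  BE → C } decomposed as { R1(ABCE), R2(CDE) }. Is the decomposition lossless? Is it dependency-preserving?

Lossless test: (CE)⁺ = {BCDE}, which contains all of one fragment — lossless.
Dependency preservation: the restricted closure of {B} across the fragments never reaches {D}, so B → D cannot be enforced without a join — not preserved.

lossless but not dependency-preserving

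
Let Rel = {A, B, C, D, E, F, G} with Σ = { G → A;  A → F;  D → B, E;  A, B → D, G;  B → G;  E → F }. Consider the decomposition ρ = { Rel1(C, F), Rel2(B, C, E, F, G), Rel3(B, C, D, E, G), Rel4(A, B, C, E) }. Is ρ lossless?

Yes

Chase test. Columns are A, B, C, D, E, F, G; row i has aⱼ where attribute j ∈ Reli, else bᵢⱼ.
Initial tableau (one row per fragment):
  row 1: b11 b12 a3 b14 b15 a6 b17
  row 2: b21 a2 a3 b24 a5 a6 a7
  row 3: b31 a2 a3 a4 a5 b36 a7
  row 4: a1 a2 a3 b44 a5 b46 b47
Rows 2 and 3 agree on G; apply G→A and equate their A entries.
Rows 2 and 3 agree on A; apply A→F and equate their F entries.
Rows 2 and 3 agree on A, B; apply A, B→D, G and equate their D, G entries.
Rows 2 and 4 agree on B; apply B→G and equate their G entries.
Rows 2 and 4 agree on E; apply E→F and equate their F entries.
Rows 2 and 4 agree on G; apply G→A and equate their A entries.
Rows 2 and 4 agree on A, B; apply A, B→D, G and equate their D, G entries.
Row 2 is now all distinguished symbols — the join is lossless.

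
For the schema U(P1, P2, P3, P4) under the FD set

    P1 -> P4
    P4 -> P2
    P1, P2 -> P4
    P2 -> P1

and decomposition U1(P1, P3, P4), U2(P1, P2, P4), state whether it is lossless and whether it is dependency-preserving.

lossless and dependency-preserving

Lossless test: (P1, P4)⁺ = {P1, P2, P4}, which contains all of one fragment — lossless.
Dependency preservation: every FD's attributes lie within a single fragment, so each can be enforced locally — preserved.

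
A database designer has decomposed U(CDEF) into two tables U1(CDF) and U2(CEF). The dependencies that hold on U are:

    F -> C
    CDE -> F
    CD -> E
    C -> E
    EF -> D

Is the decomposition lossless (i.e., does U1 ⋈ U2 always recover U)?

Common attributes: U1 ∩ U2 = {CF}.
Closure of {CF}: C → E applies, adding E; EF → D applies, adding D. So (CF)⁺ = {CDEF}.
This closure contains every attribute of U1, so U1 ∩ U2 → U1. The join is lossless.

Yes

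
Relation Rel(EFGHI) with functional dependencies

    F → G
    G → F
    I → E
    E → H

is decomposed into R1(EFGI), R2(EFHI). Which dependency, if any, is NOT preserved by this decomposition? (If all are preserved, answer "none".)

none

F → G lies within R1.
G → F lies within R1.
I → E lies within R1.
E → H lies within R2.
Every dependency is enforceable on the fragments, so the decomposition is dependency-preserving.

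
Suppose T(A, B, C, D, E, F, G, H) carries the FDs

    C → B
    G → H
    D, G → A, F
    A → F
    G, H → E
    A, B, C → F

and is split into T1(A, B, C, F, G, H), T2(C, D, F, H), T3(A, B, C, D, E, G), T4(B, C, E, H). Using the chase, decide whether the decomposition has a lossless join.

Chase test. Columns are A, B, C, D, E, F, G, H; row i has aⱼ where attribute j ∈ Ti, else bᵢⱼ.
Initial tableau (one row per fragment):
  row 1: a1 a2 a3 b14 b15 a6 a7 a8
  row 2: b21 b22 a3 a4 b25 a6 b27 a8
  row 3: a1 a2 a3 a4 a5 b36 a7 b38
  row 4: b41 a2 a3 b44 a5 b46 b47 a8
Rows 1 and 2 agree on C; apply C→B and equate their B entries.
Rows 1 and 3 agree on G; apply G→H and equate their H entries.
Rows 1 and 3 agree on A; apply A→F and equate their F entries.
Rows 1 and 3 agree on G, H; apply G, H→E and equate their E entries.
Row 3 is now all distinguished symbols — the join is lossless.

Yes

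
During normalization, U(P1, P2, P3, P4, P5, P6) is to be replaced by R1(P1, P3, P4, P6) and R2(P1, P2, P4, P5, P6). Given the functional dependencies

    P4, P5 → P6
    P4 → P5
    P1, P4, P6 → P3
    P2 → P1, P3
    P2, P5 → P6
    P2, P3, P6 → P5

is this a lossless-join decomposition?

Yes

Common attributes: R1 ∩ R2 = {P1, P4, P6}.
Closure of {P1, P4, P6}: P4 → P5 applies, adding P5; P1, P4, P6 → P3 applies, adding P3. So (P1, P4, P6)⁺ = {P1, P3, P4, P5, P6}.
This closure contains every attribute of R1, so R1 ∩ R2 → R1. The join is lossless.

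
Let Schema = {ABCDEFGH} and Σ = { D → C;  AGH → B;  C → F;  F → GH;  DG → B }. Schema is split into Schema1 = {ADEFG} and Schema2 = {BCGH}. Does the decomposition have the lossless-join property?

Common attributes: Schema1 ∩ Schema2 = {G}.
No dependency enlarges {G}, so (G)⁺ = {G}.
The closure contains neither all of Schema1 = {ADEFG} nor all of Schema2 = {BCGH}, so the common attributes are not a superkey of either fragment. The join is lossy.

No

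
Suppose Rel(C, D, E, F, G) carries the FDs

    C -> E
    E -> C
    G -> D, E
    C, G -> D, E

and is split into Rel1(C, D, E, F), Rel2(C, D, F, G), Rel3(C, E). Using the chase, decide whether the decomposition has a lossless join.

Chase test. Columns are C, D, E, F, G; row i has aⱼ where attribute j ∈ Reli, else bᵢⱼ.
Initial tableau (one row per fragment):
  row 1: a1 a2 a3 a4 b15
  row 2: a1 a2 b23 a4 a5
  row 3: a1 b32 a3 b34 b35
Rows 1 and 2 agree on C; apply C→E and equate their E entries.
Row 2 is now all distinguished symbols — the join is lossless.

Yes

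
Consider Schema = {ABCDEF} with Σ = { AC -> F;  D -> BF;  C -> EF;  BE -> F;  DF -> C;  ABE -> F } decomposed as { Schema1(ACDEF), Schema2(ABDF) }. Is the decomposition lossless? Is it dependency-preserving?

Lossless test: (ADF)⁺ = {ABCDEF}, which contains all of one fragment — lossless.
Dependency preservation: the restricted closure of {BE} across the fragments never reaches {F}, so BE → F cannot be enforced without a join — not preserved.

lossless but not dependency-preserving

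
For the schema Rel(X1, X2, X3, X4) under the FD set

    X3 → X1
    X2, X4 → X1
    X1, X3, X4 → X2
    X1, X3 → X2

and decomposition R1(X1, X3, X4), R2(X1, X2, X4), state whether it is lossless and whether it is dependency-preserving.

lossy and not dependency-preserving

Lossless test: (X1, X4)⁺ = {X1, X4}, which is a superkey of neither fragment — lossy.
Dependency preservation: the restricted closure of {X1, X3, X4} across the fragments never reaches {X2}, so X1, X3, X4 → X2 cannot be enforced without a join — not preserved.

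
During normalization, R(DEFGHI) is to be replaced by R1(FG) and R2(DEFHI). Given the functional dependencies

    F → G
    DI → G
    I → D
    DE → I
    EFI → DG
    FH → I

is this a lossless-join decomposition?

Common attributes: R1 ∩ R2 = {F}.
Closure of {F}: F → G applies, adding G. So (F)⁺ = {FG}.
This closure contains every attribute of R1, so R1 ∩ R2 → R1. The join is lossless.

Yes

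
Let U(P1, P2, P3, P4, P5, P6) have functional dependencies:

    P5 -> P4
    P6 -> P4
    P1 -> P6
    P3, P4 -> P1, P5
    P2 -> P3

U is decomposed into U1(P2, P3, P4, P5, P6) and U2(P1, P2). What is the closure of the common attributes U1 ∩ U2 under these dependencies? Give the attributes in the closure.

P2, P3

U1 ∩ U2 = {P2}.
P2 → P3 applies, adding P3
Closure: {P2, P3}.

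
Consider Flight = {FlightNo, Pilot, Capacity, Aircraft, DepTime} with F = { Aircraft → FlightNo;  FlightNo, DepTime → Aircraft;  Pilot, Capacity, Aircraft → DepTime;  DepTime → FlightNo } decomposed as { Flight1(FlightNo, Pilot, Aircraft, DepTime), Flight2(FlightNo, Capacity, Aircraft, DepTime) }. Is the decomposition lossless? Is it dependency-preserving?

lossy and not dependency-preserving

Lossless test: (FlightNo, Aircraft, DepTime)⁺ = {FlightNo, Aircraft, DepTime}, which is a superkey of neither fragment — lossy.
Dependency preservation: the restricted closure of {Pilot, Capacity, Aircraft} across the fragments never reaches {DepTime}, so Pilot, Capacity, Aircraft → DepTime cannot be enforced without a join — not preserved.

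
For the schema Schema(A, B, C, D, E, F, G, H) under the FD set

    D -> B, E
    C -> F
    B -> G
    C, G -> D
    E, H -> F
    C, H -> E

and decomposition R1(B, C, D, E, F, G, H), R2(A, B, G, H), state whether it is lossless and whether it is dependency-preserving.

Lossless test: (B, G, H)⁺ = {B, G, H}, which is a superkey of neither fragment — lossy.
Dependency preservation: every FD's attributes lie within a single fragment, so each can be enforced locally — preserved.

lossy but dependency-preserving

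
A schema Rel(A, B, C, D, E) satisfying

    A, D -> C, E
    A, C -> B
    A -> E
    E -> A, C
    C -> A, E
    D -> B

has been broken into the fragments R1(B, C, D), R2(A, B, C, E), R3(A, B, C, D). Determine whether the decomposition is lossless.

Chase test. Columns are A, B, C, D, E; row i has aⱼ where attribute j ∈ Ri, else bᵢⱼ.
Initial tableau (one row per fragment):
  row 1: b11 a2 a3 a4 b15
  row 2: a1 a2 a3 b24 a5
  row 3: a1 a2 a3 a4 b35
Rows 2 and 3 agree on A; apply A→E and equate their E entries.
Rows 1 and 2 agree on C; apply C→A, E and equate their A, E entries.
Row 1 is now all distinguished symbols — the join is lossless.

Yes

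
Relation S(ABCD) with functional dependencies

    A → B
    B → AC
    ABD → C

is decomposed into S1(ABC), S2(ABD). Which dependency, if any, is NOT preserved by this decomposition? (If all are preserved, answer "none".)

A → B lies within S1.
B → AC lies within S1.
ABD → C: restricted closure across fragments reaches C.
Every dependency is enforceable on the fragments, so the decomposition is dependency-preserving.

none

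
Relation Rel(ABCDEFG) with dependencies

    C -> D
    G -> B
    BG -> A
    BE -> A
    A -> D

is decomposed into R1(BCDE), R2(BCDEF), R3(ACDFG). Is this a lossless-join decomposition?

Chase test. Columns are ABCDEFG; row i has aⱼ where attribute j ∈ Ri, else bᵢⱼ.
Initial tableau (one row per fragment):
  row 1: b11 a2 a3 a4 a5 b16 b17
  row 2: b21 a2 a3 a4 a5 a6 b27
  row 3: a1 b32 a3 a4 b35 a6 a7
Rows 1 and 2 agree on BE; apply BE→A and equate their A entries.
No row becomes fully distinguished — the join is lossy.

No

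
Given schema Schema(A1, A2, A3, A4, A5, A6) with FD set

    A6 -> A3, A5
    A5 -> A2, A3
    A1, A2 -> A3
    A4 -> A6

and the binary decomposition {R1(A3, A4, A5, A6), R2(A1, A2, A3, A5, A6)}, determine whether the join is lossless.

No

Common attributes: R1 ∩ R2 = {A3, A5, A6}.
Closure of {A3, A5, A6}: A5 → A2, A3 applies, adding A2. So (A3, A5, A6)⁺ = {A2, A3, A5, A6}.
The closure contains neither all of R1 = {A3, A4, A5, A6} nor all of R2 = {A1, A2, A3, A5, A6}, so the common attributes are not a superkey of either fragment. The join is lossy.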